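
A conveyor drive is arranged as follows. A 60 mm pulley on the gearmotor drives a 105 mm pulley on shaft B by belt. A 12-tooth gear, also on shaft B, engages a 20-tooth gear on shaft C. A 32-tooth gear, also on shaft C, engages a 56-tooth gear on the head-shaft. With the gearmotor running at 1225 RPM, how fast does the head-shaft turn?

240 RPM

Belt: ratio = 105/60 = 1.75, so shaft B turns at 1225 / 1.75 = 700 RPM.
Gear mesh: ratio = 20/12 = 1.6667, so shaft C turns at 700 / 1.6667 = 420 RPM.
Gear mesh: ratio = 56/32 = 1.75, so the head-shaft turns at 420 / 1.75 = 240 RPM.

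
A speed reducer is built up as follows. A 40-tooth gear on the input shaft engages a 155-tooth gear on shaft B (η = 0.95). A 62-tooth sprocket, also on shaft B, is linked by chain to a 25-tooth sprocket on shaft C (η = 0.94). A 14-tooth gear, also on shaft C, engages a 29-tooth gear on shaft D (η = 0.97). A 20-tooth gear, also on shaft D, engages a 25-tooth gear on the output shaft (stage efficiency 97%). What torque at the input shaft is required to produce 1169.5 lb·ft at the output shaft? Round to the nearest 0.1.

Overall ratio R = 3.875 × 0.40323 × 2.0714 × 1.25 = 4.0458; overall efficiency η = 0.95 × 0.94 × 0.97 × 0.97 = 0.8402.
Input torque = output torque / (R × η) = 1169.5 / (4.0458 × 0.8402) = 344.04 lb·ft.

344.0 lb·ft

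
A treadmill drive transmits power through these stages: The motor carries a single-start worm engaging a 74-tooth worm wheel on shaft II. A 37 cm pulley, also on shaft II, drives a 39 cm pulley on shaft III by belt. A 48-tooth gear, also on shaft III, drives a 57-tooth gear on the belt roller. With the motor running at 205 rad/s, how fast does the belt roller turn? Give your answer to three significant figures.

2.21 rad/s

the motor → shaft II (worm, 74/1): 205 ÷ 74 = 2.7703 rad/s
shaft II → shaft III (belt, 39/37): 2.7703 ÷ 1.0541 = 2.6282 rad/s
shaft III → the belt roller (gear mesh, 57/48): 2.6282 ÷ 1.1875 = 2.2132 rad/s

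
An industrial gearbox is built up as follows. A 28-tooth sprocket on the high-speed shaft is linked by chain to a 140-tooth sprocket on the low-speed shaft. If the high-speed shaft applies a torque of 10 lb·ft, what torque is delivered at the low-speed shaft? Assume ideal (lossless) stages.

After the chain (140/28): 10 × 5 = 50 lb·ft

50 lb·ft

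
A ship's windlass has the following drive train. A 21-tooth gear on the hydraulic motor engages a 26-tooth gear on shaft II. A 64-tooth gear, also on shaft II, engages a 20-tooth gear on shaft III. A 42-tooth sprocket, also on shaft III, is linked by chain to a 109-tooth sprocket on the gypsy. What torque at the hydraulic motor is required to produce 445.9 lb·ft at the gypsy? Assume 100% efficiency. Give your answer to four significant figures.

444.1 lb·ft

Overall ratio R = 1.2381 × 0.3125 × 2.5952 = 1.0041.
Input torque = output torque / R = 445.9 / 1.0041 = 444.07 lb·ft.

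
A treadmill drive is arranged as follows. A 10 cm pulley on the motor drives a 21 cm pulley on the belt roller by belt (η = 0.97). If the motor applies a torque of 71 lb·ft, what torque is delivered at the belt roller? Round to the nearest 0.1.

belt 21/10 = 2.1 → τ = 71·2.1·0.97 = 144.63 lb·ft

144.6 lb·ft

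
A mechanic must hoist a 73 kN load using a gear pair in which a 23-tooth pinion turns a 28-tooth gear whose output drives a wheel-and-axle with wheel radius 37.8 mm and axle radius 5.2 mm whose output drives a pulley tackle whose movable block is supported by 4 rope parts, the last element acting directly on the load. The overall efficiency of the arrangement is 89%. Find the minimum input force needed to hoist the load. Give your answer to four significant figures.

Gear pair MA = 28/23 = 1.2174.
Wheel-and-axle MA = R/r = 37.8/5.2 = 7.2692.
Block-and-tackle MA = number of supporting rope parts = 4.
Combined ideal MA = 1.2174 × 7.2692 × 4 = 35.398.
Actual MA = 35.398 × 0.89 = 31.504.
Effort = load / actual MA = 73 / 31.504 = 2.3172 kN.

2.317 kN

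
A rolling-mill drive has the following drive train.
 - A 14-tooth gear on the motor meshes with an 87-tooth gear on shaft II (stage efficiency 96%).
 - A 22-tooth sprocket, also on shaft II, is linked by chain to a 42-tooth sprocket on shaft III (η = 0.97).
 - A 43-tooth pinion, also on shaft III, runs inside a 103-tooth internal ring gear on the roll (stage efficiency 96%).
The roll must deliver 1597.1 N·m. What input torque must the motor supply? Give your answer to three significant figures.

Overall ratio R = 6.2143 × 1.9091 × 2.3953 = 28.418; overall efficiency η = 0.96 × 0.97 × 0.96 = 0.8940.
Input torque = output torque / (R × η) = 1597.1 / (28.418 × 0.8940) = 62.868 N·m.

62.9 N·m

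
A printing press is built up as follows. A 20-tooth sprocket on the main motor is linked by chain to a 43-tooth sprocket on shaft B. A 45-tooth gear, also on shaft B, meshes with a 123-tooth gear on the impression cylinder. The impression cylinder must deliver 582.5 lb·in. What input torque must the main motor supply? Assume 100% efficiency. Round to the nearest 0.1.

99.1 lb·in

Overall ratio R = 2.15 × 2.7333 = 5.8767.
Input torque = output torque / R = 582.5 / 5.8767 = 99.121 lb·in.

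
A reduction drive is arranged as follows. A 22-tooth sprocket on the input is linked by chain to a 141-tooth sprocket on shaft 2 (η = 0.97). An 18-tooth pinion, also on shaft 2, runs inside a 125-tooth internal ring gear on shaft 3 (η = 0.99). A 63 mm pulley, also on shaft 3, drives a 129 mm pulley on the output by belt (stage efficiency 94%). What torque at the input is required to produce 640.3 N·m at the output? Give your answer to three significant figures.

7.78 N·m

Overall ratio R = 6.4091 × 6.9444 × 2.0476 = 91.135; overall efficiency η = 0.97 × 0.99 × 0.94 = 0.9027.
Input torque = output torque / (R × η) = 640.3 / (91.135 × 0.9027) = 7.7833 N·m.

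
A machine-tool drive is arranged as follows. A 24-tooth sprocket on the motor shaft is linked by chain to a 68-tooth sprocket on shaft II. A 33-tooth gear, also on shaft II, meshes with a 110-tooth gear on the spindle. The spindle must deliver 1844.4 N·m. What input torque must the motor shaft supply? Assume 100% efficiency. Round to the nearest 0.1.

Overall ratio R = 2.8333 × 3.3333 = 9.4444.
Input torque = output torque / R = 1844.4 / 9.4444 = 195.29 N·m.

195.3 N·m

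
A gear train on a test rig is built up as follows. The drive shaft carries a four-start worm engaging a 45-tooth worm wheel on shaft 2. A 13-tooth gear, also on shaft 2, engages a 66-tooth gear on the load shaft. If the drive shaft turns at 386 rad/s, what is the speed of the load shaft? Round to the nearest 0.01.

Worm: ratio = 45/4 = 11.25, so shaft 2 turns at 386 / 11.25 = 34.311 rad/s.
Gear mesh: ratio = 66/13 = 5.0769, so the load shaft turns at 34.311 / 5.0769 = 6.7582 rad/s.

6.76 rad/s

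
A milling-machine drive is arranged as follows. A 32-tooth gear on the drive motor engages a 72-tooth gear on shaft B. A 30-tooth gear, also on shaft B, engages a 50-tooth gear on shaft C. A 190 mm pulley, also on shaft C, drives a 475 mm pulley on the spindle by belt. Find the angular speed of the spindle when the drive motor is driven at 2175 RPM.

the drive motor → shaft B (gear mesh, 72/32): 2175 ÷ 2.25 = 966.67 RPM
shaft B → shaft C (gear mesh, 50/30): 966.67 ÷ 1.6667 = 580 RPM
shaft C → the spindle (belt, 475/190): 580 ÷ 2.5 = 232 RPM

232 RPM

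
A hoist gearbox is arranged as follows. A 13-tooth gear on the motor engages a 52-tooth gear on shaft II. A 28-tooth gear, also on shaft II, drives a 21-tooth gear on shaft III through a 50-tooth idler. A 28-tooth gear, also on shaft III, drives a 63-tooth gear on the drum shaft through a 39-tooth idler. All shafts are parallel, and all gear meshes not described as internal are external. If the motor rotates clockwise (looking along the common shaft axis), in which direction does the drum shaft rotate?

the motor → shaft II: external mesh, 1 reversal → CCW.
shaft II → shaft III: driver → idler → driven is 2 external meshes, 2 reversals → CCW.
shaft III → the drum shaft: driver → idler → driven is 2 external meshes, 2 reversals → CCW.
5 reversals in total — an odd number — so the drum shaft turns opposite to the motor.

anticlockwise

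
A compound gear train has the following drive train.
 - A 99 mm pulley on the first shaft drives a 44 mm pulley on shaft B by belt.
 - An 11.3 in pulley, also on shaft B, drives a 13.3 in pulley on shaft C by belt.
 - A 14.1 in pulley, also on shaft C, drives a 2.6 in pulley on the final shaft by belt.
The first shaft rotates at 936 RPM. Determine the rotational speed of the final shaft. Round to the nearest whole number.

9704 RPM

Belt: ratio = 44/99 = 0.44444, so shaft B turns at 936 / 0.44444 = 2106 RPM.
Belt: ratio = 13.3/11.3 = 1.177, so shaft C turns at 2106 / 1.177 = 1789.3 RPM.
Belt: ratio = 2.6/14.1 = 0.1844, so the final shaft turns at 1789.3 / 0.1844 = 9703.6 RPM.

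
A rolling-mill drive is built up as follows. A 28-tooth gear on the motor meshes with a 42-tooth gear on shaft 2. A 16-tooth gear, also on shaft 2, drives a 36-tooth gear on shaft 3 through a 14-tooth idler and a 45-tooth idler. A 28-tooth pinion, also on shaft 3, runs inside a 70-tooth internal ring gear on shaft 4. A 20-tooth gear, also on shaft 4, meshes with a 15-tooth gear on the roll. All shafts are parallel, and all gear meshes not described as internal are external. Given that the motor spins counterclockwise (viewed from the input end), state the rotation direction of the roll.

the motor → shaft 2: external mesh, 1 reversal → CW.
shaft 2 → shaft 3: driver → idler → idler → driven is 3 external meshes, 3 reversals → CCW.
shaft 3 → shaft 4: internal mesh, same direction → CCW.
shaft 4 → the roll: external mesh, 1 reversal → CW.
5 reversals in total — an odd number — so the roll turns opposite to the motor.

clockwise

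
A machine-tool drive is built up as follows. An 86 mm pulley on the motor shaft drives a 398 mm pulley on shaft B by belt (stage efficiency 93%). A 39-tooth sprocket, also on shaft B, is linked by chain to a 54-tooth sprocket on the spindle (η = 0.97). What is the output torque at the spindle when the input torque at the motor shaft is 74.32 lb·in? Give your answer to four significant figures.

429.6 lb·in

After the belt (398/86): 74.32 × 4.6279 × 0.93 = 319.87 lb·in
After the chain (54/39): 319.87 × 1.3846 × 0.97 = 429.61 lb·in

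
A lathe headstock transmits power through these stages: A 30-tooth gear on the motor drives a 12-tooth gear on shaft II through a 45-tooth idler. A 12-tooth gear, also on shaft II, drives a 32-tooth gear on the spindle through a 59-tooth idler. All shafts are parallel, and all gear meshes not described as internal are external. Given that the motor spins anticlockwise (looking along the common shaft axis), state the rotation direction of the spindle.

the motor → shaft II: driver → idler → driven is 2 external meshes, 2 reversals → CCW.
shaft II → the spindle: driver → idler → driven is 2 external meshes, 2 reversals → CCW.
4 reversals in total — an even number — so the spindle turns the same way as the motor.

anticlockwise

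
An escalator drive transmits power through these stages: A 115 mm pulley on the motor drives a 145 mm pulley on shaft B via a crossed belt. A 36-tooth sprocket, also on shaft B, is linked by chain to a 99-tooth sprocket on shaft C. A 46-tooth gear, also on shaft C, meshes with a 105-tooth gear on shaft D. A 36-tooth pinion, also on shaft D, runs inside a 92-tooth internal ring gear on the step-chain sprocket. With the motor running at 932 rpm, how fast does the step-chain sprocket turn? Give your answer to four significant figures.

Belt: ratio = 145/115 = 1.2609, so shaft B turns at 932 / 1.2609 = 739.17 rpm.
Chain: ratio = 99/36 = 2.75, so shaft C turns at 739.17 / 2.75 = 268.79 rpm.
Gear mesh: ratio = 105/46 = 2.2826, so shaft D turns at 268.79 / 2.2826 = 117.76 rpm.
Internal gear: ratio = 92/36 = 2.5556, so the step-chain sprocket turns at 117.76 / 2.5556 = 46.078 rpm.

46.08 rpm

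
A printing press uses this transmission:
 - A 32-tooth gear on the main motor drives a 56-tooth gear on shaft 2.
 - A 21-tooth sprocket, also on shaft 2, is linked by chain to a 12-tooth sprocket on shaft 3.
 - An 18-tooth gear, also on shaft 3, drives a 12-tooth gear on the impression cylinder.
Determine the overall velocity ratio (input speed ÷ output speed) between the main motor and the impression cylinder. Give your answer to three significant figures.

Each stage contributes driven/driver: gear mesh 56/32 = 1.75, chain 12/21 = 0.57143, gear mesh 12/18 = 0.66667.
Overall: 1.75 × 0.57143 × 0.66667 = 0.66667.

0.667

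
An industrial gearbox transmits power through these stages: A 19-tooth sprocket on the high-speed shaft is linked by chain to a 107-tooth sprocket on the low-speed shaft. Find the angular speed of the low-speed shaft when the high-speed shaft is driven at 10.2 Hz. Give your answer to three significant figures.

1.81 Hz

Chain: ratio = 107/19 = 5.6316, so the low-speed shaft turns at 10.2 / 5.6316 = 1.8112 Hz.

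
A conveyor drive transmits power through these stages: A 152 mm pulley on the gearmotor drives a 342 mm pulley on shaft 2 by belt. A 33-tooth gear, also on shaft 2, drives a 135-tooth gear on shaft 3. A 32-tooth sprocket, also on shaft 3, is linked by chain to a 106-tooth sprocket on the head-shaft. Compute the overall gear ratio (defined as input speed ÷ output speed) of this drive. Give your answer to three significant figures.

Each stage contributes driven/driver: belt 342/152 = 2.25, gear mesh 135/33 = 4.0909, chain 106/32 = 3.3125.
Overall: 2.25 × 4.0909 × 3.3125 = 30.49.

30.5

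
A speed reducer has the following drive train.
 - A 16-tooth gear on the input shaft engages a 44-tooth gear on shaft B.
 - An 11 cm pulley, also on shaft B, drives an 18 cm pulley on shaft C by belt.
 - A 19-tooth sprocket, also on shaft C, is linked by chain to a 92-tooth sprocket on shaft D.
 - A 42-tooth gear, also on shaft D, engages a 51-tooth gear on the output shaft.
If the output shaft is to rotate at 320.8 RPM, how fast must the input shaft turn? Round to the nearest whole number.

8488 RPM

Overall ratio R = 2.75 × 1.6364 × 4.8421 × 1.2143 = 26.459.
Required input speed = output speed × R = 320.8 × 26.459 = 8487.9 RPM.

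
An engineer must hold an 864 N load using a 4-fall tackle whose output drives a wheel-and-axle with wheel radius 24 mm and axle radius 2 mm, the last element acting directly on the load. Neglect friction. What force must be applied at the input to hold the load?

18 N

Block-and-tackle MA = number of supporting rope parts = 4.
Wheel-and-axle MA = R/r = 24/2 = 12.
Combined ideal MA = 4 × 12 = 48.
Effort = load / MA = 864 / 48 = 18 N.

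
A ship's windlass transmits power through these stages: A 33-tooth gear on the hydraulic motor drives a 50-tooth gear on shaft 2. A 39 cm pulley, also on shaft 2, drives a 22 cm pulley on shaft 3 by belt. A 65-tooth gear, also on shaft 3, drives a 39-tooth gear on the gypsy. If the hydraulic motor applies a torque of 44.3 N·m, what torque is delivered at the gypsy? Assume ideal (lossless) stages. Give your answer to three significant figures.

gear mesh 50/33 = 1.5152 → τ = 44.3·1.5152 = 67.121 N·m
belt 22/39 = 0.5641 → τ = 67.121·0.5641 = 37.863 N·m
gear mesh 39/65 = 0.6 → τ = 37.863·0.6 = 22.718 N·m

22.7 N·m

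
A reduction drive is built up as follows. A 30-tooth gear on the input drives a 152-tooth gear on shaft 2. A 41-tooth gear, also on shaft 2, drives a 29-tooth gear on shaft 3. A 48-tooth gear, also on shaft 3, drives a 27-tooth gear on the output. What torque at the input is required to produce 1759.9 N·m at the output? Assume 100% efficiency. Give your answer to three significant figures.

873 N·m

Overall ratio R = 5.0667 × 0.70732 × 0.5625 = 2.0159.
Input torque = output torque / R = 1759.9 / 2.0159 = 873.03 N·m.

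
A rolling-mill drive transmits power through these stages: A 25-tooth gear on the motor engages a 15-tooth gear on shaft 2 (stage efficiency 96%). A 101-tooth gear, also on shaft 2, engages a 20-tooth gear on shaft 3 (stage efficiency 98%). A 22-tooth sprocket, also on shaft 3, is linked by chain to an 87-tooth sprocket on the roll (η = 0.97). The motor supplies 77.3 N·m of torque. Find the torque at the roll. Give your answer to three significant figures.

33.1 N·m

Gear mesh: ratio = 15/25 = 0.6; torque at shaft 2 = 77.3 × 0.6 × 0.96 = 44.525 N·m.
Gear mesh: ratio = 20/101 = 0.19802; torque at shaft 3 = 44.525 × 0.19802 × 0.98 = 8.6405 N·m.
Chain: ratio = 87/22 = 3.9545; torque at the roll = 8.6405 × 3.9545 × 0.97 = 33.144 N·m.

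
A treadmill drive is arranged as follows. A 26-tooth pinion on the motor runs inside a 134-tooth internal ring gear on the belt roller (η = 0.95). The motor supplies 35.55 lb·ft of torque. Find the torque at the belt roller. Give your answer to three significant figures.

174 lb·ft

Internal gear: ratio = 134/26 = 5.1538; torque at the belt roller = 35.55 × 5.1538 × 0.95 = 174.06 lb·ft.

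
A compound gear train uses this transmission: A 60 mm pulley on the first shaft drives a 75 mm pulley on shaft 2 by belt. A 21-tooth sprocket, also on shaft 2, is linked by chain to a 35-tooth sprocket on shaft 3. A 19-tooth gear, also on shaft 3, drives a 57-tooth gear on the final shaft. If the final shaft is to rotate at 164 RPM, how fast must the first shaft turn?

1025 RPM

Overall ratio R = 1.25 × 1.6667 × 3 = 6.25.
Required input speed = output speed × R = 164 × 6.25 = 1025 RPM.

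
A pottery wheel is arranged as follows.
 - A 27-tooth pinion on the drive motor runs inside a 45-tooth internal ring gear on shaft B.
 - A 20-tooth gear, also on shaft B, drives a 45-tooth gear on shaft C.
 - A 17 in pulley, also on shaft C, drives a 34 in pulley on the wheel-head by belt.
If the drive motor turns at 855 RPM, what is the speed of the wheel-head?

114 RPM

internal gear 45/27 = 1.6667 → 855/1.6667 = 513 RPM
gear mesh 45/20 = 2.25 → 513/2.25 = 228 RPM
belt 34/17 = 2 → 228/2 = 114 RPM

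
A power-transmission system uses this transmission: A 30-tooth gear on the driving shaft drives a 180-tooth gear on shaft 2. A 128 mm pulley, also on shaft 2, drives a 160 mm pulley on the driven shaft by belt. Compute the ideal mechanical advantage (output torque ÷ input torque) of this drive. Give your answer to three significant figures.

7.50

Each stage contributes driven/driver: gear mesh 180/30 = 6, belt 160/128 = 1.25.
Overall: 6 × 1.25 = 7.5.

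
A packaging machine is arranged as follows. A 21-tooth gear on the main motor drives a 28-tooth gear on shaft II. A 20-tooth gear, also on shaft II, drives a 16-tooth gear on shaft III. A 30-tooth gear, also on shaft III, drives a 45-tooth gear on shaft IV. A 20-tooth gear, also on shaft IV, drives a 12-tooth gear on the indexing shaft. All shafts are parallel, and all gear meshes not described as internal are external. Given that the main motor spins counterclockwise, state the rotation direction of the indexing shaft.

counterclockwise

the main motor → shaft II: external mesh, 1 reversal → CW.
shaft II → shaft III: external mesh, 1 reversal → CCW.
shaft III → shaft IV: external mesh, 1 reversal → CW.
shaft IV → the indexing shaft: external mesh, 1 reversal → CCW.
4 reversals in total — an even number — so the indexing shaft turns the same way as the main motor.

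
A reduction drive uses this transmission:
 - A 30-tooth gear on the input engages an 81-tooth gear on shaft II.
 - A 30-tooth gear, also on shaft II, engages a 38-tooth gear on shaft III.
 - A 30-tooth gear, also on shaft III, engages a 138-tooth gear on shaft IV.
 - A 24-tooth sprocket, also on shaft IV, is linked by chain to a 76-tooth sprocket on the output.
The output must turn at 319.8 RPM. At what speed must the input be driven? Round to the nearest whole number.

Overall ratio R = 2.7 × 1.2667 × 4.6 × 3.1667 = 49.818.
Required input speed = output speed × R = 319.8 × 49.818 = 15932 RPM.

15932 RPM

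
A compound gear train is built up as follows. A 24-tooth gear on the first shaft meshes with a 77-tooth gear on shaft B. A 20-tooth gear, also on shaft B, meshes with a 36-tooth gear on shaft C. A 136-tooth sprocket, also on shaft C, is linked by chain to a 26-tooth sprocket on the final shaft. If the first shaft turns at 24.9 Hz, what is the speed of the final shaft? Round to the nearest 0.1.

gear mesh 77/24 = 3.2083 → 24.9/3.2083 = 7.761 Hz
gear mesh 36/20 = 1.8 → 7.761/1.8 = 4.3117 Hz
chain 26/136 = 0.19118 → 4.3117/0.19118 = 22.553 Hz

22.6 Hz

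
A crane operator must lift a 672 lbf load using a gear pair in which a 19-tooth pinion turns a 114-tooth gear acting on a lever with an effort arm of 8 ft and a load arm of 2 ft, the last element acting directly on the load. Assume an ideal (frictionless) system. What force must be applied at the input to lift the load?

Gear pair MA = 114/19 = 6.
Lever MA = effort arm / load arm = 8/2 = 4.
Combined ideal MA = 6 × 4 = 24.
Effort = load / MA = 672 / 24 = 28 lbf.

28 lbf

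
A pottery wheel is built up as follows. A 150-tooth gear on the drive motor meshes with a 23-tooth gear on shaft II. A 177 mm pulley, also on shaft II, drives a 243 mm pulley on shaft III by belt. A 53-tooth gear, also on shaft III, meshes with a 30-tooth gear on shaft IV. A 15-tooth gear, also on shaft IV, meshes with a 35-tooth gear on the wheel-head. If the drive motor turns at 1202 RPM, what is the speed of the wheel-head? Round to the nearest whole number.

4323 RPM

the drive motor → shaft II (gear mesh, 23/150): 1202 ÷ 0.15333 = 7839.1 RPM
shaft II → shaft III (belt, 243/177): 7839.1 ÷ 1.3729 = 5710 RPM
shaft III → shaft IV (gear mesh, 30/53): 5710 ÷ 0.56604 = 10088 RPM
shaft IV → the wheel-head (gear mesh, 35/15): 10088 ÷ 2.3333 = 4323.3 RPM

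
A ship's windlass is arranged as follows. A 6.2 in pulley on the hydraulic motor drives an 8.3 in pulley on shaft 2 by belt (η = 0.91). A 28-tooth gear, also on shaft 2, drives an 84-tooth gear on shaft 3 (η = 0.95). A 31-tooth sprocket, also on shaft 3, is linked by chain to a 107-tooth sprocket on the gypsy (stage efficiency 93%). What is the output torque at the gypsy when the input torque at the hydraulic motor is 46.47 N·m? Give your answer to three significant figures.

518 N·m

Belt: ratio = 8.3/6.2 = 1.3387; torque at shaft 2 = 46.47 × 1.3387 × 0.91 = 56.611 N·m.
Gear mesh: ratio = 84/28 = 3; torque at shaft 3 = 56.611 × 3 × 0.95 = 161.34 N·m.
Chain: ratio = 107/31 = 3.4516; torque at the gypsy = 161.34 × 3.4516 × 0.93 = 517.91 N·m.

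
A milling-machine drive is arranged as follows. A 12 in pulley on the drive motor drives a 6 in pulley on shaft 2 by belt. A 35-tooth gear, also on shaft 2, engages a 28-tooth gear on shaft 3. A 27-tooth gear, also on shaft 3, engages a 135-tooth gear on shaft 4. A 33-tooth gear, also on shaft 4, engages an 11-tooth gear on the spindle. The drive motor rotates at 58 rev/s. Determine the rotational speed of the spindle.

87 rev/s

Belt: ratio = 6/12 = 0.5, so shaft 2 turns at 58 / 0.5 = 116 rev/s.
Gear mesh: ratio = 28/35 = 0.8, so shaft 3 turns at 116 / 0.8 = 145 rev/s.
Gear mesh: ratio = 135/27 = 5, so shaft 4 turns at 145 / 5 = 29 rev/s.
Gear mesh: ratio = 11/33 = 0.33333, so the spindle turns at 29 / 0.33333 = 87 rev/s.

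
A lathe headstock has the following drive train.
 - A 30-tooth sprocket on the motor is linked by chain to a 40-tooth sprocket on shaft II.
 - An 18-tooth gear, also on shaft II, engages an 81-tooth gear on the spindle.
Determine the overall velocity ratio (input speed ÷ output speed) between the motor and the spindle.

6

Each stage contributes driven/driver: chain 40/30 = 1.3333, gear mesh 81/18 = 4.5.
Overall: 1.3333 × 4.5 = 6.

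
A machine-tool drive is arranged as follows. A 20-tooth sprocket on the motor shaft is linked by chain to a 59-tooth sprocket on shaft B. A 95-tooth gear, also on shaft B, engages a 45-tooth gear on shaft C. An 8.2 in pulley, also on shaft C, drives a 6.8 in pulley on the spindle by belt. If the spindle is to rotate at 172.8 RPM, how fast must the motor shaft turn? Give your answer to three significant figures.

200 RPM

Overall ratio R = 2.95 × 0.47368 × 0.82927 = 1.1588.
Required input speed = output speed × R = 172.8 × 1.1588 = 200.24 RPM.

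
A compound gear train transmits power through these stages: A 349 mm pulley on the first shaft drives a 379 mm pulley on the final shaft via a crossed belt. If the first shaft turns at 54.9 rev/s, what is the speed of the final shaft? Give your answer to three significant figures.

the first shaft → the final shaft (belt, 379/349): 54.9 ÷ 1.086 = 50.554 rev/s

50.6 rev/s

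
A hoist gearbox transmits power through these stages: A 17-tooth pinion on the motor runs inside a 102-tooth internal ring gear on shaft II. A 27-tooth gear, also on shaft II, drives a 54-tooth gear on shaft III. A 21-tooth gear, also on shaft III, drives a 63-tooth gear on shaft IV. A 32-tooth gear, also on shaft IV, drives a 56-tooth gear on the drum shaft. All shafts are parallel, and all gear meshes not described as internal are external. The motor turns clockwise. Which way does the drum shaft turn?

counterclockwise

the motor → shaft II: internal mesh, same direction → CW.
shaft II → shaft III: external mesh, 1 reversal → CCW.
shaft III → shaft IV: external mesh, 1 reversal → CW.
shaft IV → the drum shaft: external mesh, 1 reversal → CCW.
3 reversals in total — an odd number — so the drum shaft turns opposite to the motor.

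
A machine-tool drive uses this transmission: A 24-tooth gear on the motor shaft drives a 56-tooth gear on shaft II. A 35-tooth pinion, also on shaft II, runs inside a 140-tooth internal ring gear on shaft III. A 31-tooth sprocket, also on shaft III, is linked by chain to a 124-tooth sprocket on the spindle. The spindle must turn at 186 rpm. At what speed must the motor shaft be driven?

6944 rpm

Overall ratio R = 2.3333 × 4 × 4 = 37.333.
Required input speed = output speed × R = 186 × 37.333 = 6944 rpm.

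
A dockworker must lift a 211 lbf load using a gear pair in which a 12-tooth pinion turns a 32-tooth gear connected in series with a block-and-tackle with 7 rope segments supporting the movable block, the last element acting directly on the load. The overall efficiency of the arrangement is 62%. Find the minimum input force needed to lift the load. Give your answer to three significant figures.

18.2 lbf

Gear pair MA = 32/12 = 2.6667.
Block-and-tackle MA = number of supporting rope parts = 7.
Combined ideal MA = 2.6667 × 7 = 18.667.
Actual MA = 18.667 × 0.62 = 11.573.
Effort = load / actual MA = 211 / 11.573 = 18.232 lbf.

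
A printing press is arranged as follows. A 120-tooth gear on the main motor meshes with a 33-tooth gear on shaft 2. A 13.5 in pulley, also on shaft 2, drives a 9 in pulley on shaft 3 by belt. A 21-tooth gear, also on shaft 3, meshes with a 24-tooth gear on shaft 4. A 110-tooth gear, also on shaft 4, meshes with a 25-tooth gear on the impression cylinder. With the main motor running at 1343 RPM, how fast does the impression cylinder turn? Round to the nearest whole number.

28203 RPM

gear mesh 33/120 = 0.275 → 1343/0.275 = 4883.6 RPM
belt 9/13.5 = 0.66667 → 4883.6/0.66667 = 7325.5 RPM
gear mesh 24/21 = 1.1429 → 7325.5/1.1429 = 6409.8 RPM
gear mesh 25/110 = 0.22727 → 6409.8/0.22727 = 28203 RPM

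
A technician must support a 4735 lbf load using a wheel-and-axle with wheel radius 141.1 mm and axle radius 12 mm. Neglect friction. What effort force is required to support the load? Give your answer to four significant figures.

402.7 lbf

Wheel-and-axle MA = R/r = 141.1/12 = 11.758.
Effort = load / MA = 4735 / 11.758 = 402.69 lbf.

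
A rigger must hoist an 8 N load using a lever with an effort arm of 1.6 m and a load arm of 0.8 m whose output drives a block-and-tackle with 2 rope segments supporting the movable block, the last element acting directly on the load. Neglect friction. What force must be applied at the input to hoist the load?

Lever MA = effort arm / load arm = 1.6/0.8 = 2.
Block-and-tackle MA = number of supporting rope parts = 2.
Combined ideal MA = 2 × 2 = 4.
Effort = load / MA = 8 / 4 = 2 N.

2 N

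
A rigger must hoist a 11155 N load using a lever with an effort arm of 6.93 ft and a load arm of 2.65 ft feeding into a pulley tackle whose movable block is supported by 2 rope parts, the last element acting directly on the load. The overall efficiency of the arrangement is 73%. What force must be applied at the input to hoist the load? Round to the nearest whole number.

Lever MA = effort arm / load arm = 6.93/2.65 = 2.6151.
Block-and-tackle MA = number of supporting rope parts = 2.
Combined ideal MA = 2.6151 × 2 = 5.2302.
Actual MA = 5.2302 × 0.73 = 3.818.
Effort = load / actual MA = 11155 / 3.818 = 2921.7 N.

2922 N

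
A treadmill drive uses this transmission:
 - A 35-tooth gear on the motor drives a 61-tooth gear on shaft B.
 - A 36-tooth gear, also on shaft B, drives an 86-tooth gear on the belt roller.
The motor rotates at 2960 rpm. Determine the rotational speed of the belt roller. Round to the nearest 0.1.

710.9 rpm

Gear mesh: ratio = 61/35 = 1.7429, so shaft B turns at 2960 / 1.7429 = 1698.4 rpm.
Gear mesh: ratio = 86/36 = 2.3889, so the belt roller turns at 1698.4 / 2.3889 = 710.94 rpm.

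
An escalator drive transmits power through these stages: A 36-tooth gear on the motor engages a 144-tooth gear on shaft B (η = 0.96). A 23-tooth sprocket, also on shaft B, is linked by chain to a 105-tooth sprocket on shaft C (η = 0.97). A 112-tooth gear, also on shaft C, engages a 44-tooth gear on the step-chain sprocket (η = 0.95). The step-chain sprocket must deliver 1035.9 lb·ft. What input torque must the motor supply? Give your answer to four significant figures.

Overall ratio R = 4 × 4.5652 × 0.39286 = 7.1739; overall efficiency η = 0.96 × 0.97 × 0.95 = 0.8846.
Input torque = output torque / (R × η) = 1035.9 / (7.1739 × 0.8846) = 163.23 lb·ft.

163.2 lb·ft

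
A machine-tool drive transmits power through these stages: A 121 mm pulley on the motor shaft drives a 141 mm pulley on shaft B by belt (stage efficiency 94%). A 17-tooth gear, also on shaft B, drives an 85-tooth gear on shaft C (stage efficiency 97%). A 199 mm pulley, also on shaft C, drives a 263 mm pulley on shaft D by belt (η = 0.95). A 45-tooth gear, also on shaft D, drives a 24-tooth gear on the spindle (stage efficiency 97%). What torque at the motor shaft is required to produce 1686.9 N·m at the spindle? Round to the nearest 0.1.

488.9 N·m

Overall ratio R = 1.1653 × 5 × 1.3216 × 0.53333 = 4.1068; overall efficiency η = 0.94 × 0.97 × 0.95 × 0.97 = 0.8402.
Input torque = output torque / (R × η) = 1686.9 / (4.1068 × 0.8402) = 488.87 N·m.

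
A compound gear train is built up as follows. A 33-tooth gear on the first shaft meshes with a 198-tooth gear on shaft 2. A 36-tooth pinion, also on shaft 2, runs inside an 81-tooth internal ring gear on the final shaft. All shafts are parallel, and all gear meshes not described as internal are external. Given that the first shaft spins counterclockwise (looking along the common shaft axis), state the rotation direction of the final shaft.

clockwise

the first shaft → shaft 2: external mesh, 1 reversal → CW.
shaft 2 → the final shaft: internal mesh, same direction → CW.
1 reversal in total — an odd number — so the final shaft turns opposite to the first shaft.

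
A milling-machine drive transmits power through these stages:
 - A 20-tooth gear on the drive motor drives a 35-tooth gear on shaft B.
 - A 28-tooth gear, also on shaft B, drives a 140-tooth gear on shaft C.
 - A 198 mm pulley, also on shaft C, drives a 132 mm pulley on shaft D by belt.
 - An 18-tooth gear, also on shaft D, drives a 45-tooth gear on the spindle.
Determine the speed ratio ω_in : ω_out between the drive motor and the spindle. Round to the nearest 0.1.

Each stage contributes driven/driver: gear mesh 35/20 = 1.75, gear mesh 140/28 = 5, belt 132/198 = 0.66667, gear mesh 45/18 = 2.5.
Overall: 1.75 × 5 × 0.66667 × 2.5 = 14.583.

14.6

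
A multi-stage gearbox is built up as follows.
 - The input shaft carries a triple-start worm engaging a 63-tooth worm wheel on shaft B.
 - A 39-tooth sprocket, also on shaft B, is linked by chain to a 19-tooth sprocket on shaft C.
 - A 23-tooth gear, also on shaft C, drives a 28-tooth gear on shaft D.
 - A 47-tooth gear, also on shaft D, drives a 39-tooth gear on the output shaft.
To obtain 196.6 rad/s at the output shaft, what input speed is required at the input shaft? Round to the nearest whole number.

2032 rad/s

Overall ratio R = 21 × 0.48718 × 1.2174 × 0.82979 = 10.335.
Required input speed = output speed × R = 196.6 × 10.335 = 2031.8 rad/s.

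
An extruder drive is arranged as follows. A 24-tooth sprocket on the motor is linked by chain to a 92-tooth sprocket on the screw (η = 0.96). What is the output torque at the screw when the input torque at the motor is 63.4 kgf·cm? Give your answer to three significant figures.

233 kgf·cm

chain 92/24 = 3.8333 → τ = 63.4·3.8333·0.96 = 233.31 kgf·cm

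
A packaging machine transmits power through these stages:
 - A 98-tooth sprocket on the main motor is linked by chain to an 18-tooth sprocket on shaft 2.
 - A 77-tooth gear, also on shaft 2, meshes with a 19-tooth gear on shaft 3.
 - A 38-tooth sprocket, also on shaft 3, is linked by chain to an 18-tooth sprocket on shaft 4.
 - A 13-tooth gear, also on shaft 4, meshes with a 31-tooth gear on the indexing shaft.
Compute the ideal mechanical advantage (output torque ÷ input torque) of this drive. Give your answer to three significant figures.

0.0512

Each stage contributes driven/driver: chain 18/98 = 0.18367, gear mesh 19/77 = 0.24675, chain 18/38 = 0.47368, gear mesh 31/13 = 2.3846.
Overall: 0.18367 × 0.24675 × 0.47368 × 2.3846 = 0.051194.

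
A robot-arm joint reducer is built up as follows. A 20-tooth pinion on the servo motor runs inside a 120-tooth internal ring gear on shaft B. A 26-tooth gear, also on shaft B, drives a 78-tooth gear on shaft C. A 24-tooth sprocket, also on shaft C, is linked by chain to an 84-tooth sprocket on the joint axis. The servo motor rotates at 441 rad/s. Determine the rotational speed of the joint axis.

the servo motor → shaft B (internal gear, 120/20): 441 ÷ 6 = 73.5 rad/s
shaft B → shaft C (gear mesh, 78/26): 73.5 ÷ 3 = 24.5 rad/s
shaft C → the joint axis (chain, 84/24): 24.5 ÷ 3.5 = 7 rad/s

7 rad/s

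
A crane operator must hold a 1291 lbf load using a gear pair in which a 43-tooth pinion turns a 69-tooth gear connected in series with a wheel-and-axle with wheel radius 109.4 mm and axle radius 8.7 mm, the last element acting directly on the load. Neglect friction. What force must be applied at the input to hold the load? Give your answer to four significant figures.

Gear pair MA = 69/43 = 1.6047.
Wheel-and-axle MA = R/r = 109.4/8.7 = 12.575.
Combined ideal MA = 1.6047 × 12.575 = 20.178.
Effort = load / MA = 1291 / 20.178 = 63.98 lbf.

63.98 lbf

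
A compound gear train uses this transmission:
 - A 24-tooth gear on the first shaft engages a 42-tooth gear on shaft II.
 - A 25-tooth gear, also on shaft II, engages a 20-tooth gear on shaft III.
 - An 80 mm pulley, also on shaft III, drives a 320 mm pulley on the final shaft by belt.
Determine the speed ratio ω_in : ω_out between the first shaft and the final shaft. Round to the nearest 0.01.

5.60

Each stage contributes driven/driver: gear mesh 42/24 = 1.75, gear mesh 20/25 = 0.8, belt 320/80 = 4.
Overall: 1.75 × 0.8 × 4 = 5.6.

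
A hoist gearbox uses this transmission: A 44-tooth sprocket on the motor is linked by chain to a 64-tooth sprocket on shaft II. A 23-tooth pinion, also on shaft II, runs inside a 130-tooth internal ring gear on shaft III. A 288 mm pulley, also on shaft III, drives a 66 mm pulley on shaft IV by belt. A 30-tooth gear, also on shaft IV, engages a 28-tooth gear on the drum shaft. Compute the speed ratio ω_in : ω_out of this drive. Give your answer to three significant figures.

1.76

Each stage contributes driven/driver: chain 64/44 = 1.4545, internal gear 130/23 = 5.6522, belt 66/288 = 0.22917, gear mesh 28/30 = 0.93333.
Overall: 1.4545 × 5.6522 × 0.22917 × 0.93333 = 1.7585.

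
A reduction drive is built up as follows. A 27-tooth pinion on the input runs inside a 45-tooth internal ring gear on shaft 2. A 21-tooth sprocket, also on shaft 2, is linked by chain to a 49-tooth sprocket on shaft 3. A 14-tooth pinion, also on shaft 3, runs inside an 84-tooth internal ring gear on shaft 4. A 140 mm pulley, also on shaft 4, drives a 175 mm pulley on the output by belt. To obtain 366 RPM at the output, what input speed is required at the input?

10675 RPM

Overall ratio R = 1.6667 × 2.3333 × 6 × 1.25 = 29.167.
Required input speed = output speed × R = 366 × 29.167 = 10675 RPM.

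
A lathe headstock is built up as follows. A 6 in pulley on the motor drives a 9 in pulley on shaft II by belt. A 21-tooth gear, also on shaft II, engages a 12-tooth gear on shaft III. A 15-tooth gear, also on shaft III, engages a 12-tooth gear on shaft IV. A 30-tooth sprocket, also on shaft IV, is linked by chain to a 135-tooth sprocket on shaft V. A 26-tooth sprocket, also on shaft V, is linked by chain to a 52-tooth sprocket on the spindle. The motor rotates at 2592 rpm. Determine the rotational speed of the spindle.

the motor → shaft II (belt, 9/6): 2592 ÷ 1.5 = 1728 rpm
shaft II → shaft III (gear mesh, 12/21): 1728 ÷ 0.57143 = 3024 rpm
shaft III → shaft IV (gear mesh, 12/15): 3024 ÷ 0.8 = 3780 rpm
shaft IV → shaft V (chain, 135/30): 3780 ÷ 4.5 = 840 rpm
shaft V → the spindle (chain, 52/26): 840 ÷ 2 = 420 rpm

420 rpm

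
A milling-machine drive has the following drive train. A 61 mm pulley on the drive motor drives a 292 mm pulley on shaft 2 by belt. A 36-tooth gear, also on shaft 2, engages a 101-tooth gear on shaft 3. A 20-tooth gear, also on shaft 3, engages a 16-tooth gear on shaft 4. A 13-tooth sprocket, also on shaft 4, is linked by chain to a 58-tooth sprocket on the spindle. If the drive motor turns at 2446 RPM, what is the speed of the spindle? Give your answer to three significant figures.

Belt: ratio = 292/61 = 4.7869, so shaft 2 turns at 2446 / 4.7869 = 510.98 RPM.
Gear mesh: ratio = 101/36 = 2.8056, so shaft 3 turns at 510.98 / 2.8056 = 182.13 RPM.
Gear mesh: ratio = 16/20 = 0.8, so shaft 4 turns at 182.13 / 0.8 = 227.66 RPM.
Chain: ratio = 58/13 = 4.4615, so the spindle turns at 227.66 / 4.4615 = 51.028 RPM.

51.0 RPM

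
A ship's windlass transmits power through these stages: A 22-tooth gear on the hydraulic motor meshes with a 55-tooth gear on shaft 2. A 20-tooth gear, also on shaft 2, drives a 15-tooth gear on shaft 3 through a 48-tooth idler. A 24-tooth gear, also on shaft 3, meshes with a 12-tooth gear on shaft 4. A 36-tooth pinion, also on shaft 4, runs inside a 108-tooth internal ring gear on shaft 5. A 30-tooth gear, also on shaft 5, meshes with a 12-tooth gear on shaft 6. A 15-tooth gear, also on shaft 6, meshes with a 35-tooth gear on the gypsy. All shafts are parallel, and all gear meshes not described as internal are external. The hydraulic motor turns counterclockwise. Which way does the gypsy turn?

counterclockwise

the hydraulic motor → shaft 2: external mesh, 1 reversal → CW.
shaft 2 → shaft 3: driver → idler → driven is 2 external meshes, 2 reversals → CW.
shaft 3 → shaft 4: external mesh, 1 reversal → CCW.
shaft 4 → shaft 5: internal mesh, same direction → CCW.
shaft 5 → shaft 6: external mesh, 1 reversal → CW.
shaft 6 → the gypsy: external mesh, 1 reversal → CCW.
6 reversals in total — an even number — so the gypsy turns the same way as the hydraulic motor.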